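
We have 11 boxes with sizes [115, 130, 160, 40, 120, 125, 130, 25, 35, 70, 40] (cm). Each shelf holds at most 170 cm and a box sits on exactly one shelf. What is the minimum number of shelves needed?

Total = 160 + 130 + 130 + 125 + 120 + 115 + 70 + 40 + 40 + 35 + 25 = 990 cm.
Lower bound: ⌈990/170⌉ = 6 shelves.
A packing using 7 shelves:
  shelf 1: 160 = 160
  shelf 2: 130 + 40 = 170
  shelf 3: 130 + 40 = 170
  shelf 4: 125 + 35 = 160
  shelf 5: 120 + 25 = 145
  shelf 6: 115 = 115
  shelf 7: 70 = 70
No arrangement into 6 shelves stays within capacity, so 7 is optimal.

7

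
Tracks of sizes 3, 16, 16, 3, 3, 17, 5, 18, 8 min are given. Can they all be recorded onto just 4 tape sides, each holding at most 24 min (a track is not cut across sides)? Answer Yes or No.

Yes

A valid assignment using 4 tape sides:
  side 1: 18 + 5 = 23
  side 2: 17 + 3 + 3 = 23
  side 3: 16 + 8 = 24
  side 4: 16 + 3 = 19
Every load is within 24 min, so 4 tape sides suffice.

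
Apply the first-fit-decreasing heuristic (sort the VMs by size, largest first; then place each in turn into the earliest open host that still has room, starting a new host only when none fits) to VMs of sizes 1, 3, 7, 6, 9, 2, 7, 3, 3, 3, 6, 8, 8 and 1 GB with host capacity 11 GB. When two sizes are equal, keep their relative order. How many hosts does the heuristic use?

Sorted descending: 9, 8, 8, 7, 7, 6, 6, 3, 3, 3, 3, 2, 1, 1.
  9 → host 1 (new)  [load 9/11]
  8 → host 2 (new)  [load 8/11]
  8 → host 3 (new)  [load 8/11]
  7 → host 4 (new)  [load 7/11]
  7 → host 5 (new)  [load 7/11]
  6 → host 6 (new)  [load 6/11]
  6 → host 7 (new)  [load 6/11]
  3 → host 2  [load 11/11]
  3 → host 3  [load 11/11]
  3 → host 4  [load 10/11]
  3 → host 5  [load 10/11]
  2 → host 1  [load 11/11]
  1 → host 4  [load 11/11]
  1 → host 5  [load 11/11]
7 hosts opened.

7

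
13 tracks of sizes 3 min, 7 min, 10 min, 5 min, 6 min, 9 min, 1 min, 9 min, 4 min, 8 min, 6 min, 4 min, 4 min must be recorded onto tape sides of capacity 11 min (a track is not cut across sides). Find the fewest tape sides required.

8

Total = 10 + 9 + 9 + 8 + 7 + 6 + 6 + 5 + 4 + 4 + 4 + 3 + 1 = 76 min.
Lower bound: ⌈76/11⌉ = 7 tape sides.
A packing using 8 tape sides:
  side 1: 10 + 1 = 11
  side 2: 9 = 9
  side 3: 9 = 9
  side 4: 8 + 3 = 11
  side 5: 7 + 4 = 11
  side 6: 6 + 5 = 11
  side 7: 6 + 4 = 10
  side 8: 4 = 4
No arrangement into 7 tape sides stays within capacity, so 8 is optimal.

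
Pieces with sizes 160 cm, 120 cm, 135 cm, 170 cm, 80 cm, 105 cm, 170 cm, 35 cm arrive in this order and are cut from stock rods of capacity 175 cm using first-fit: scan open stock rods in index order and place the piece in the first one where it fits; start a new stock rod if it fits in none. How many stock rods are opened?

  160 → stock rod 1 (new)  [load 160/175]
  120 → stock rod 2 (new)  [load 120/175]
  135 → stock rod 3 (new)  [load 135/175]
  170 → stock rod 4 (new)  [load 170/175]
  80 → stock rod 5 (new)  [load 80/175]
  105 → stock rod 6 (new)  [load 105/175]
  170 → stock rod 7 (new)  [load 170/175]
  35 → stock rod 2  [load 155/175]
7 stock rods opened.

7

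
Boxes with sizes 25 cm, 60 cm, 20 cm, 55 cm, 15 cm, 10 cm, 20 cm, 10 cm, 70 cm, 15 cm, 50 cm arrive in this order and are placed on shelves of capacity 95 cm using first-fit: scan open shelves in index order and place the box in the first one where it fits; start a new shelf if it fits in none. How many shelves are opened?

4

  25 → shelf 1 (new)  [load 25/95]
  60 → shelf 1  [load 85/95]
  20 → shelf 2 (new)  [load 20/95]
  55 → shelf 2  [load 75/95]
  15 → shelf 2  [load 90/95]
  10 → shelf 1  [load 95/95]
  20 → shelf 3 (new)  [load 20/95]
  10 → shelf 3  [load 30/95]
  70 → shelf 4 (new)  [load 70/95]
  15 → shelf 3  [load 45/95]
  50 → shelf 3  [load 95/95]
4 shelves opened.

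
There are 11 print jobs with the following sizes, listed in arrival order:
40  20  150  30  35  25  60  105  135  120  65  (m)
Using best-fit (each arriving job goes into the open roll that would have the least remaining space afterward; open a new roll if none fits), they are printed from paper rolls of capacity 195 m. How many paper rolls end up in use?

5

  40 → roll 1 (new)  [load 40/195]
  20 → roll 1  [load 60/195]
  150 → roll 2 (new)  [load 150/195]
  30 → roll 2  [load 180/195]
  35 → roll 1  [load 95/195]
  25 → roll 1  [load 120/195]
  60 → roll 1  [load 180/195]
  105 → roll 3 (new)  [load 105/195]
  135 → roll 4 (new)  [load 135/195]
  120 → roll 5 (new)  [load 120/195]
  65 → roll 5  [load 185/195]
5 paper rolls opened.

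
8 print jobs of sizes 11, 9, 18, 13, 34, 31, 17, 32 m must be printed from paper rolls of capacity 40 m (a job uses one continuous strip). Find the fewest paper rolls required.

Total = 34 + 32 + 31 + 18 + 17 + 13 + 11 + 9 = 165 m.
Lower bound: ⌈165/40⌉ = 5 paper rolls.
A packing using 5 paper rolls:
  roll 1: 34 = 34
  roll 2: 32 = 32
  roll 3: 31 + 9 = 40
  roll 4: 18 + 17 = 35
  roll 5: 13 + 11 = 24
This matches the lower bound, so 5 is optimal.

5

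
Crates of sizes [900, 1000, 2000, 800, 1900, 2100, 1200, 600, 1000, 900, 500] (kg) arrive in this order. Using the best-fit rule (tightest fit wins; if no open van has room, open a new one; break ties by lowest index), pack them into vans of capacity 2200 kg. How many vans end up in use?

  900 → van 1 (new)  [load 900/2200]
  1000 → van 1  [load 1900/2200]
  2000 → van 2 (new)  [load 2000/2200]
  800 → van 3 (new)  [load 800/2200]
  1900 → van 4 (new)  [load 1900/2200]
  2100 → van 5 (new)  [load 2100/2200]
  1200 → van 3  [load 2000/2200]
  600 → van 6 (new)  [load 600/2200]
  1000 → van 6  [load 1600/2200]
  900 → van 7 (new)  [load 900/2200]
  500 → van 6  [load 2100/2200]
7 vans opened.

7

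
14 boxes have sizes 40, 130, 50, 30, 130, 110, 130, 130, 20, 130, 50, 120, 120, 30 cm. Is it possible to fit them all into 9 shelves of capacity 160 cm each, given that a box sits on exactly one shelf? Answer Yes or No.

Yes

A valid assignment using 9 shelves:
  shelf 1: 130 + 30 = 160
  shelf 2: 130 + 30 = 160
  shelf 3: 130 + 20 = 150
  shelf 4: 130 = 130
  shelf 5: 130 = 130
  shelf 6: 120 + 40 = 160
  shelf 7: 120 = 120
  shelf 8: 110 + 50 = 160
  shelf 9: 50 = 50
Every load is within 160 cm, so 9 shelves suffice.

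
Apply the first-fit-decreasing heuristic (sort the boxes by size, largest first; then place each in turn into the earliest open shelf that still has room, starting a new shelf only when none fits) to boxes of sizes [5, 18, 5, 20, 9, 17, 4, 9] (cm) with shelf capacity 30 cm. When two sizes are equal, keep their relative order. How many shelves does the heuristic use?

Sorted descending: 20, 18, 17, 9, 9, 5, 5, 4.
  20 → shelf 1 (new)  [load 20/30]
  18 → shelf 2 (new)  [load 18/30]
  17 → shelf 3 (new)  [load 17/30]
  9 → shelf 1  [load 29/30]
  9 → shelf 2  [load 27/30]
  5 → shelf 3  [load 22/30]
  5 → shelf 3  [load 27/30]
  4 → shelf 4 (new)  [load 4/30]
4 shelves opened.

4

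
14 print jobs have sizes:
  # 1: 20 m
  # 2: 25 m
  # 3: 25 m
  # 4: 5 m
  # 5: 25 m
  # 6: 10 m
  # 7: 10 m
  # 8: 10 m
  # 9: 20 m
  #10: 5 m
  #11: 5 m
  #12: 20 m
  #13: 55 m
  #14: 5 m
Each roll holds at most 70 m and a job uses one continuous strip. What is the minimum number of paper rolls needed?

Total = 55 + 25 + 25 + 25 + 20 + 20 + 20 + 10 + 10 + 10 + 5 + 5 + 5 + 5 = 240 m.
Lower bound: ⌈240/70⌉ = 4 paper rolls.
A packing using 4 paper rolls:
  roll 1: 55 + 10 + 5 = 70
  roll 2: 25 + 25 + 20 = 70
  roll 3: 25 + 20 + 20 + 5 = 70
  roll 4: 10 + 10 + 5 + 5 = 30
This matches the lower bound, so 4 is optimal.

4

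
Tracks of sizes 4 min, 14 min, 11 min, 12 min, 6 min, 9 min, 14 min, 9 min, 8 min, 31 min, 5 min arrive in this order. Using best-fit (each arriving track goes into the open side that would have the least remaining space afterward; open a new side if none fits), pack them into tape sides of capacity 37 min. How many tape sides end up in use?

  4 → side 1 (new)  [load 4/37]
  14 → side 1  [load 18/37]
  11 → side 1  [load 29/37]
  12 → side 2 (new)  [load 12/37]
  6 → side 1  [load 35/37]
  9 → side 2  [load 21/37]
  14 → side 2  [load 35/37]
  9 → side 3 (new)  [load 9/37]
  8 → side 3  [load 17/37]
  31 → side 4 (new)  [load 31/37]
  5 → side 4  [load 36/37]
4 tape sides opened.

4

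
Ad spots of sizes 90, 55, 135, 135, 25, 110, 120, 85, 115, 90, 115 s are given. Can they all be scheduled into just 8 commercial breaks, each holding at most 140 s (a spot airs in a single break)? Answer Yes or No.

No

Total = 1075 s; ⌈1075/140⌉ = 8.
9 ad spots each exceed half the capacity and cannot share a break, forcing at least 9 commercial breaks.
At least 9 commercial breaks are required, but only 8 are allowed.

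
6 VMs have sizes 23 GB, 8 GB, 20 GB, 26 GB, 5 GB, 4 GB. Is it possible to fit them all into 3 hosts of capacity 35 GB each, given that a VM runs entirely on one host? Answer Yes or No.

A valid assignment using 3 hosts:
  host 1: 26 + 8 = 34
  host 2: 23 + 5 + 4 = 32
  host 3: 20 = 20
Every load is within 35 GB, so 3 hosts suffice.

Yes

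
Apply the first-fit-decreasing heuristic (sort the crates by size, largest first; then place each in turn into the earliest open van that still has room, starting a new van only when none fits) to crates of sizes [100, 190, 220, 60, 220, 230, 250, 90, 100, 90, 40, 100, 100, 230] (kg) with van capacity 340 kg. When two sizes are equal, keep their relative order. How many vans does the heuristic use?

Sorted descending: 250, 230, 230, 220, 220, 190, 100, 100, 100, 100, 90, 90, 60, 40.
  250 → van 1 (new)  [load 250/340]
  230 → van 2 (new)  [load 230/340]
  230 → van 3 (new)  [load 230/340]
  220 → van 4 (new)  [load 220/340]
  220 → van 5 (new)  [load 220/340]
  190 → van 6 (new)  [load 190/340]
  100 → van 2  [load 330/340]
  100 → van 3  [load 330/340]
  100 → van 4  [load 320/340]
  100 → van 5  [load 320/340]
  90 → van 1  [load 340/340]
  90 → van 6  [load 280/340]
  60 → van 6  [load 340/340]
  40 → van 7 (new)  [load 40/340]
7 vans opened.

7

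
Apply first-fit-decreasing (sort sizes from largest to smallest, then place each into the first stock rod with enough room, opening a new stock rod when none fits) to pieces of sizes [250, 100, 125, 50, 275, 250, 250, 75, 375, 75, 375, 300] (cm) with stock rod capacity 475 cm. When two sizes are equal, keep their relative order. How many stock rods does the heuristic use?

7

Sorted descending: 375, 375, 300, 275, 250, 250, 250, 125, 100, 75, 75, 50.
  375 → stock rod 1 (new)  [load 375/475]
  375 → stock rod 2 (new)  [load 375/475]
  300 → stock rod 3 (new)  [load 300/475]
  275 → stock rod 4 (new)  [load 275/475]
  250 → stock rod 5 (new)  [load 250/475]
  250 → stock rod 6 (new)  [load 250/475]
  250 → stock rod 7 (new)  [load 250/475]
  125 → stock rod 3  [load 425/475]
  100 → stock rod 1  [load 475/475]
  75 → stock rod 2  [load 450/475]
  75 → stock rod 4  [load 350/475]
  50 → stock rod 3  [load 475/475]
7 stock rods opened.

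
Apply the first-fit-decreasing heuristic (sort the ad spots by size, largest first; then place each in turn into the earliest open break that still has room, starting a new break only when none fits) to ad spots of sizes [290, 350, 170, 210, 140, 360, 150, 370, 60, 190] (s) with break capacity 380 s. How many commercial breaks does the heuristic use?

Sorted descending: 370, 360, 350, 290, 210, 190, 170, 150, 140, 60.
  370 → break 1 (new)  [load 370/380]
  360 → break 2 (new)  [load 360/380]
  350 → break 3 (new)  [load 350/380]
  290 → break 4 (new)  [load 290/380]
  210 → break 5 (new)  [load 210/380]
  190 → break 6 (new)  [load 190/380]
  170 → break 5  [load 380/380]
  150 → break 6  [load 340/380]
  140 → break 7 (new)  [load 140/380]
  60 → break 4  [load 350/380]
7 commercial breaks opened.

7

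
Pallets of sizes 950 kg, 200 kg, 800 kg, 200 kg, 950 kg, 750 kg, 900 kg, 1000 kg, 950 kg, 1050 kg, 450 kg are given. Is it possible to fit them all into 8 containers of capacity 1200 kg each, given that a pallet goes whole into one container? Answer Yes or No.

Yes

A valid assignment using 8 containers:
  container 1: 1050 = 1050
  container 2: 1000 + 200 = 1200
  container 3: 950 + 200 = 1150
  container 4: 950 = 950
  container 5: 950 = 950
  container 6: 900 = 900
  container 7: 800 = 800
  container 8: 750 + 450 = 1200
Every load is within 1200 kg, so 8 containers suffice.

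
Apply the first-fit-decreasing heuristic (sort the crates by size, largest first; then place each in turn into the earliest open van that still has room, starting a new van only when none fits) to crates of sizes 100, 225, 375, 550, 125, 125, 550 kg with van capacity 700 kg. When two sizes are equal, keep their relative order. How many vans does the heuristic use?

Sorted descending: 550, 550, 375, 225, 125, 125, 100.
  550 → van 1 (new)  [load 550/700]
  550 → van 2 (new)  [load 550/700]
  375 → van 3 (new)  [load 375/700]
  225 → van 3  [load 600/700]
  125 → van 1  [load 675/700]
  125 → van 2  [load 675/700]
  100 → van 3  [load 700/700]
3 vans opened.

3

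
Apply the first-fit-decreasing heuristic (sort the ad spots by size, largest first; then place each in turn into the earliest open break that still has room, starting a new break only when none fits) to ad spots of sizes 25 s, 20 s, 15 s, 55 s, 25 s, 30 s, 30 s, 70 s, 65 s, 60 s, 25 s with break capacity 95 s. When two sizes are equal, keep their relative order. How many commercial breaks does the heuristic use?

Sorted descending: 70, 65, 60, 55, 30, 30, 25, 25, 25, 20, 15.
  70 → break 1 (new)  [load 70/95]
  65 → break 2 (new)  [load 65/95]
  60 → break 3 (new)  [load 60/95]
  55 → break 4 (new)  [load 55/95]
  30 → break 2  [load 95/95]
  30 → break 3  [load 90/95]
  25 → break 1  [load 95/95]
  25 → break 4  [load 80/95]
  25 → break 5 (new)  [load 25/95]
  20 → break 5  [load 45/95]
  15 → break 4  [load 95/95]
5 commercial breaks opened.

5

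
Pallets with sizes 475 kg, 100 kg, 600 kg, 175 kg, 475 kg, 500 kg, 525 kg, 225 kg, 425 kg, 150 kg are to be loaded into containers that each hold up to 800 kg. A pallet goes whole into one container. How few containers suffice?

6

Total = 600 + 525 + 500 + 475 + 475 + 425 + 225 + 175 + 150 + 100 = 3650 kg.
Lower bound: ⌈3650/800⌉ = 5 containers.
Also, 6 pallets each exceed 400 kg, and no two of those can share a container, so at least 6 containers are needed.
A packing using 6 containers:
  container 1: 600 + 175 = 775
  container 2: 525 + 225 = 750
  container 3: 500 + 150 + 100 = 750
  container 4: 475 = 475
  container 5: 475 = 475
  container 6: 425 = 425
This matches the lower bound, so 6 is optimal.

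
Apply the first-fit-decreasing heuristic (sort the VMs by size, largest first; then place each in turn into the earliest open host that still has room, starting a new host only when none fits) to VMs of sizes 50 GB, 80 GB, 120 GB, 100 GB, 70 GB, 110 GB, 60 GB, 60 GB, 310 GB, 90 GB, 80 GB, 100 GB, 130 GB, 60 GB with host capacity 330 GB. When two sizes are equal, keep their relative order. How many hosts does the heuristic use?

5

Sorted descending: 310, 130, 120, 110, 100, 100, 90, 80, 80, 70, 60, 60, 60, 50.
  310 → host 1 (new)  [load 310/330]
  130 → host 2 (new)  [load 130/330]
  120 → host 2  [load 250/330]
  110 → host 3 (new)  [load 110/330]
  100 → host 3  [load 210/330]
  100 → host 3  [load 310/330]
  90 → host 4 (new)  [load 90/330]
  80 → host 2  [load 330/330]
  80 → host 4  [load 170/330]
  70 → host 4  [load 240/330]
  60 → host 4  [load 300/330]
  60 → host 5 (new)  [load 60/330]
  60 → host 5  [load 120/330]
  50 → host 5  [load 170/330]
5 hosts opened.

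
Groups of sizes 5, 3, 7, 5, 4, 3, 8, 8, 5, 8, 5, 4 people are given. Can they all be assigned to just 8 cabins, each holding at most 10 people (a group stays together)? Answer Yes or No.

A valid assignment using 8 cabins:
  cabin 1: 8 = 8
  cabin 2: 8 = 8
  cabin 3: 8 = 8
  cabin 4: 7 + 3 = 10
  cabin 5: 5 + 5 = 10
  cabin 6: 5 + 5 = 10
  cabin 7: 4 + 4 = 8
  cabin 8: 3 = 3
Every load is within 10 people, so 8 cabins suffice.

Yes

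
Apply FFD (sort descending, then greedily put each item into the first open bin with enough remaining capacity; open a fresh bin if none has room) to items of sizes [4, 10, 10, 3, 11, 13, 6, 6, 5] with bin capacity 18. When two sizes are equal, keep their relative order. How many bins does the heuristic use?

Sorted descending: 13, 11, 10, 10, 6, 6, 5, 4, 3.
  13 → bin 1 (new)  [load 13/18]
  11 → bin 2 (new)  [load 11/18]
  10 → bin 3 (new)  [load 10/18]
  10 → bin 4 (new)  [load 10/18]
  6 → bin 2  [load 17/18]
  6 → bin 3  [load 16/18]
  5 → bin 1  [load 18/18]
  4 → bin 4  [load 14/18]
  3 → bin 4  [load 17/18]
4 bins opened.

4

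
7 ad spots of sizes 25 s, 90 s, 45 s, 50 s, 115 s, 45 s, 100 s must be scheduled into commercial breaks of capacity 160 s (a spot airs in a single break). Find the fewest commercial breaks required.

3

Total = 115 + 100 + 90 + 50 + 45 + 45 + 25 = 470 s.
Lower bound: ⌈470/160⌉ = 3 commercial breaks.
A packing using 3 commercial breaks:
  break 1: 115 + 45 = 160
  break 2: 100 + 50 = 150
  break 3: 90 + 45 + 25 = 160
This matches the lower bound, so 3 is optimal.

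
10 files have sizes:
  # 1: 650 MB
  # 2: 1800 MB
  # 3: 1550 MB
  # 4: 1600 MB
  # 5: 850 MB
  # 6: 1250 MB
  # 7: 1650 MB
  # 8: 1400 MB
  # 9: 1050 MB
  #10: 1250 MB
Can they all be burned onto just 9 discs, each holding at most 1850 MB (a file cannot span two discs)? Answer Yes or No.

Yes

A valid assignment using 9 discs:
  disc 1: 1800 = 1800
  disc 2: 1650 = 1650
  disc 3: 1600 = 1600
  disc 4: 1550 = 1550
  disc 5: 1400 = 1400
  disc 6: 1250 = 1250
  disc 7: 1250 = 1250
  disc 8: 1050 + 650 = 1700
  disc 9: 850 = 850
Every load is within 1850 MB, so 9 discs suffice.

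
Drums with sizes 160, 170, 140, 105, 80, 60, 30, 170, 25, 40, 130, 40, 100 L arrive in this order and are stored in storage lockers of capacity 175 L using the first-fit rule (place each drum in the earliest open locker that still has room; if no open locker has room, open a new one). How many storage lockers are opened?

  160 → locker 1 (new)  [load 160/175]
  170 → locker 2 (new)  [load 170/175]
  140 → locker 3 (new)  [load 140/175]
  105 → locker 4 (new)  [load 105/175]
  80 → locker 5 (new)  [load 80/175]
  60 → locker 4  [load 165/175]
  30 → locker 3  [load 170/175]
  170 → locker 6 (new)  [load 170/175]
  25 → locker 5  [load 105/175]
  40 → locker 5  [load 145/175]
  130 → locker 7 (new)  [load 130/175]
  40 → locker 7  [load 170/175]
  100 → locker 8 (new)  [load 100/175]
8 storage lockers opened.

8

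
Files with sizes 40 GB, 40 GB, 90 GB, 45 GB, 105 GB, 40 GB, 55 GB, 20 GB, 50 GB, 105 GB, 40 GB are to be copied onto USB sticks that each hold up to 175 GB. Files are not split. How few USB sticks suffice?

4

Total = 105 + 105 + 90 + 55 + 50 + 45 + 40 + 40 + 40 + 40 + 20 = 630 GB.
Lower bound: ⌈630/175⌉ = 4 USB sticks.
A packing using 4 USB sticks:
  USB stick 1: 105 + 55 = 160
  USB stick 2: 105 + 50 + 20 = 175
  USB stick 3: 90 + 45 + 40 = 175
  USB stick 4: 40 + 40 + 40 = 120
This matches the lower bound, so 4 is optimal.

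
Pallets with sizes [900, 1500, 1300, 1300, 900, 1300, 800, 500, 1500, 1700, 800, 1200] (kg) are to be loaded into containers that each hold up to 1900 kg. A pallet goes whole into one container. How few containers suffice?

9

Total = 1700 + 1500 + 1500 + 1300 + 1300 + 1300 + 1200 + 900 + 900 + 800 + 800 + 500 = 13700 kg.
Lower bound: ⌈13700/1900⌉ = 8 containers.
A packing using 9 containers:
  container 1: 1700 = 1700
  container 2: 1500 = 1500
  container 3: 1500 = 1500
  container 4: 1300 + 500 = 1800
  container 5: 1300 = 1300
  container 6: 1300 = 1300
  container 7: 1200 = 1200
  container 8: 900 + 900 = 1800
  container 9: 800 + 800 = 1600
No arrangement into 8 containers stays within capacity, so 9 is optimal.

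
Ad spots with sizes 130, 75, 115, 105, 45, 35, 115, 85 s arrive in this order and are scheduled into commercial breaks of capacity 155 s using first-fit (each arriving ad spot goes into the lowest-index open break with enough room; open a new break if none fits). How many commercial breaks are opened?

6

  130 → break 1 (new)  [load 130/155]
  75 → break 2 (new)  [load 75/155]
  115 → break 3 (new)  [load 115/155]
  105 → break 4 (new)  [load 105/155]
  45 → break 2  [load 120/155]
  35 → break 2  [load 155/155]
  115 → break 5 (new)  [load 115/155]
  85 → break 6 (new)  [load 85/155]
6 commercial breaks opened.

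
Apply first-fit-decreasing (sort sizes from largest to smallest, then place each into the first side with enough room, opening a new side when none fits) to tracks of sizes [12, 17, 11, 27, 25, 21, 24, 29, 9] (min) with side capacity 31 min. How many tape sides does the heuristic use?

7

Sorted descending: 29, 27, 25, 24, 21, 17, 12, 11, 9.
  29 → side 1 (new)  [load 29/31]
  27 → side 2 (new)  [load 27/31]
  25 → side 3 (new)  [load 25/31]
  24 → side 4 (new)  [load 24/31]
  21 → side 5 (new)  [load 21/31]
  17 → side 6 (new)  [load 17/31]
  12 → side 6  [load 29/31]
  11 → side 7 (new)  [load 11/31]
  9 → side 5  [load 30/31]
7 tape sides opened.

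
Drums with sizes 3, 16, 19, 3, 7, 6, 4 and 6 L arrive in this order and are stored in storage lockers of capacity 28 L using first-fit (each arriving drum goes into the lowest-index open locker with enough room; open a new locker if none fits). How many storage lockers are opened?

  3 → locker 1 (new)  [load 3/28]
  16 → locker 1  [load 19/28]
  19 → locker 2 (new)  [load 19/28]
  3 → locker 1  [load 22/28]
  7 → locker 2  [load 26/28]
  6 → locker 1  [load 28/28]
  4 → locker 3 (new)  [load 4/28]
  6 → locker 3  [load 10/28]
3 storage lockers opened.

3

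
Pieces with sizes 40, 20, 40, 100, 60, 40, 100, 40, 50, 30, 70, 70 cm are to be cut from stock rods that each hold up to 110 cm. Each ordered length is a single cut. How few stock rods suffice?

Total = 100 + 100 + 70 + 70 + 60 + 50 + 40 + 40 + 40 + 40 + 30 + 20 = 660 cm.
Lower bound: ⌈660/110⌉ = 6 stock rods.
A packing using 7 stock rods:
  stock rod 1: 100 = 100
  stock rod 2: 100 = 100
  stock rod 3: 70 + 40 = 110
  stock rod 4: 70 + 40 = 110
  stock rod 5: 60 + 50 = 110
  stock rod 6: 40 + 40 + 30 = 110
  stock rod 7: 20 = 20
No arrangement into 6 stock rods stays within capacity, so 7 is optimal.

7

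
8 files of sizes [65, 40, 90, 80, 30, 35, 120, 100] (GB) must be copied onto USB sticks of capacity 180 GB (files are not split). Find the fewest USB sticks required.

4

Total = 120 + 100 + 90 + 80 + 65 + 40 + 35 + 30 = 560 GB.
Lower bound: ⌈560/180⌉ = 4 USB sticks.
A packing using 4 USB sticks:
  USB stick 1: 120 + 40 = 160
  USB stick 2: 100 + 80 = 180
  USB stick 3: 90 + 65 = 155
  USB stick 4: 35 + 30 = 65
This matches the lower bound, so 4 is optimal.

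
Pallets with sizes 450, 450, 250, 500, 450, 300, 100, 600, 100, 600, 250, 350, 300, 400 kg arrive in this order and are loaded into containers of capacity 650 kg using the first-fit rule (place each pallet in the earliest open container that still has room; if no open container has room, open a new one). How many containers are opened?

  450 → container 1 (new)  [load 450/650]
  450 → container 2 (new)  [load 450/650]
  250 → container 3 (new)  [load 250/650]
  500 → container 4 (new)  [load 500/650]
  450 → container 5 (new)  [load 450/650]
  300 → container 3  [load 550/650]
  100 → container 1  [load 550/650]
  600 → container 6 (new)  [load 600/650]
  100 → container 1  [load 650/650]
  600 → container 7 (new)  [load 600/650]
  250 → container 8 (new)  [load 250/650]
  350 → container 8  [load 600/650]
  300 → container 9 (new)  [load 300/650]
  400 → container 10 (new)  [load 400/650]
10 containers opened.

10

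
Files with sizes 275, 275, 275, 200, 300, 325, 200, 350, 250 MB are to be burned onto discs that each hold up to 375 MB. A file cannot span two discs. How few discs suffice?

Total = 350 + 325 + 300 + 275 + 275 + 275 + 250 + 200 + 200 = 2450 MB.
Lower bound: ⌈2450/375⌉ = 7 discs.
Also, 9 files each exceed 375/2 MB, and no two of those can share a disc, so at least 9 discs are needed.
A packing using 9 discs:
  disc 1: 350 = 350
  disc 2: 325 = 325
  disc 3: 300 = 300
  disc 4: 275 = 275
  disc 5: 275 = 275
  disc 6: 275 = 275
  disc 7: 250 = 250
  disc 8: 200 = 200
  disc 9: 200 = 200
This matches the lower bound, so 9 is optimal.

9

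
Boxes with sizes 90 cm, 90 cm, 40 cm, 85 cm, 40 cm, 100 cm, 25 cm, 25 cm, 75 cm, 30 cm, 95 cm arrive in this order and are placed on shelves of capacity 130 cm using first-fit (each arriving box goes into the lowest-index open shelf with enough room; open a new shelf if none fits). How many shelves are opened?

  90 → shelf 1 (new)  [load 90/130]
  90 → shelf 2 (new)  [load 90/130]
  40 → shelf 1  [load 130/130]
  85 → shelf 3 (new)  [load 85/130]
  40 → shelf 2  [load 130/130]
  100 → shelf 4 (new)  [load 100/130]
  25 → shelf 3  [load 110/130]
  25 → shelf 4  [load 125/130]
  75 → shelf 5 (new)  [load 75/130]
  30 → shelf 5  [load 105/130]
  95 → shelf 6 (new)  [load 95/130]
6 shelves opened.

6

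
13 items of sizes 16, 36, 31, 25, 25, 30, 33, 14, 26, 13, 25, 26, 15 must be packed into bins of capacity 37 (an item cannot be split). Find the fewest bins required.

Total = 36 + 33 + 31 + 30 + 26 + 26 + 25 + 25 + 25 + 16 + 15 + 14 + 13 = 315.
Lower bound: ⌈315/37⌉ = 9 bins.
A packing using 11 bins:
  bin 1: 36 = 36
  bin 2: 33 = 33
  bin 3: 31 = 31
  bin 4: 30 = 30
  bin 5: 26 = 26
  bin 6: 26 = 26
  bin 7: 25 = 25
  bin 8: 25 = 25
  bin 9: 25 = 25
  bin 10: 16 + 15 = 31
  bin 11: 14 + 13 = 27
No arrangement into 10 bins stays within capacity, so 11 is optimal.

11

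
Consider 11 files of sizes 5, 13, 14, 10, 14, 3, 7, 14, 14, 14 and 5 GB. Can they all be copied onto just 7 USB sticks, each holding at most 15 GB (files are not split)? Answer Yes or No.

Total = 113 GB; ⌈113/15⌉ = 8.
At least 8 USB sticks are required, but only 7 are allowed.

No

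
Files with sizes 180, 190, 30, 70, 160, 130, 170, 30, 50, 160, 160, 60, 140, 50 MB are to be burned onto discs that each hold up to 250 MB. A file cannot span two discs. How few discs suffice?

8

Total = 190 + 180 + 170 + 160 + 160 + 160 + 140 + 130 + 70 + 60 + 50 + 50 + 30 + 30 = 1580 MB.
Lower bound: ⌈1580/250⌉ = 7 discs.
Also, 8 files each exceed 125 MB, and no two of those can share a disc, so at least 8 discs are needed.
A packing using 8 discs:
  disc 1: 190 + 60 = 250
  disc 2: 180 + 70 = 250
  disc 3: 170 + 50 + 30 = 250
  disc 4: 160 + 50 + 30 = 240
  disc 5: 160 = 160
  disc 6: 160 = 160
  disc 7: 140 = 140
  disc 8: 130 = 130
This matches the lower bound, so 8 is optimal.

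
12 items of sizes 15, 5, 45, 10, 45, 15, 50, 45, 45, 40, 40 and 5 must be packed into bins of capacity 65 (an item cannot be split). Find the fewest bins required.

Total = 50 + 45 + 45 + 45 + 45 + 40 + 40 + 15 + 15 + 10 + 5 + 5 = 360.
Lower bound: ⌈360/65⌉ = 6 bins.
Also, 7 items each exceed 65/2, and no two of those can share a bin, so at least 7 bins are needed.
A packing using 7 bins:
  bin 1: 50 + 15 = 65
  bin 2: 45 + 15 + 5 = 65
  bin 3: 45 + 10 + 5 = 60
  bin 4: 45 = 45
  bin 5: 45 = 45
  bin 6: 40 = 40
  bin 7: 40 = 40
This matches the lower bound, so 7 is optimal.

7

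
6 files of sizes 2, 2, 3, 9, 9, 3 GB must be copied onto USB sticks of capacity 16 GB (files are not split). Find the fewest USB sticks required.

Total = 9 + 9 + 3 + 3 + 2 + 2 = 28 GB.
Lower bound: ⌈28/16⌉ = 2 USB sticks.
A packing using 2 USB sticks:
  USB stick 1: 9 + 3 + 3 = 15
  USB stick 2: 9 + 2 + 2 = 13
This matches the lower bound, so 2 is optimal.

2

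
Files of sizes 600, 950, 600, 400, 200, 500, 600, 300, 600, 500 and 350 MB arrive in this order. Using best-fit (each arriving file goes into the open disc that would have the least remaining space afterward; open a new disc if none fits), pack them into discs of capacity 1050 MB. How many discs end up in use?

6

  600 → disc 1 (new)  [load 600/1050]
  950 → disc 2 (new)  [load 950/1050]
  600 → disc 3 (new)  [load 600/1050]
  400 → disc 1  [load 1000/1050]
  200 → disc 3  [load 800/1050]
  500 → disc 4 (new)  [load 500/1050]
  600 → disc 5 (new)  [load 600/1050]
  300 → disc 5  [load 900/1050]
  600 → disc 6 (new)  [load 600/1050]
  500 → disc 4  [load 1000/1050]
  350 → disc 6  [load 950/1050]
6 discs opened.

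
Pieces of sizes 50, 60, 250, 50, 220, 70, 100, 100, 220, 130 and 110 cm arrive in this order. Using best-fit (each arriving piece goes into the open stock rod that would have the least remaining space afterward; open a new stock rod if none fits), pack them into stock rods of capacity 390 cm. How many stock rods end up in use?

4

  50 → stock rod 1 (new)  [load 50/390]
  60 → stock rod 1  [load 110/390]
  250 → stock rod 1  [load 360/390]
  50 → stock rod 2 (new)  [load 50/390]
  220 → stock rod 2  [load 270/390]
  70 → stock rod 2  [load 340/390]
  100 → stock rod 3 (new)  [load 100/390]
  100 → stock rod 3  [load 200/390]
  220 → stock rod 4 (new)  [load 220/390]
  130 → stock rod 4  [load 350/390]
  110 → stock rod 3  [load 310/390]
4 stock rods opened.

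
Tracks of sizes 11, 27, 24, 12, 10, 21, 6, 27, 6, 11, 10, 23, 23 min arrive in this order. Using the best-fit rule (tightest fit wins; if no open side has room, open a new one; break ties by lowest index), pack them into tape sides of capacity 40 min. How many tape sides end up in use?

7

  11 → side 1 (new)  [load 11/40]
  27 → side 1  [load 38/40]
  24 → side 2 (new)  [load 24/40]
  12 → side 2  [load 36/40]
  10 → side 3 (new)  [load 10/40]
  21 → side 3  [load 31/40]
  6 → side 3  [load 37/40]
  27 → side 4 (new)  [load 27/40]
  6 → side 4  [load 33/40]
  11 → side 5 (new)  [load 11/40]
  10 → side 5  [load 21/40]
  23 → side 6 (new)  [load 23/40]
  23 → side 7 (new)  [load 23/40]
7 tape sides opened.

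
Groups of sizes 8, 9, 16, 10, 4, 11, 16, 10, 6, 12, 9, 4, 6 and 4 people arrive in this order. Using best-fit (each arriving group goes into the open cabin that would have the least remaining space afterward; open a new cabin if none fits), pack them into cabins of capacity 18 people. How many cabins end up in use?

  8 → cabin 1 (new)  [load 8/18]
  9 → cabin 1  [load 17/18]
  16 → cabin 2 (new)  [load 16/18]
  10 → cabin 3 (new)  [load 10/18]
  4 → cabin 3  [load 14/18]
  11 → cabin 4 (new)  [load 11/18]
  16 → cabin 5 (new)  [load 16/18]
  10 → cabin 6 (new)  [load 10/18]
  6 → cabin 4  [load 17/18]
  12 → cabin 7 (new)  [load 12/18]
  9 → cabin 8 (new)  [load 9/18]
  4 → cabin 3  [load 18/18]
  6 → cabin 7  [load 18/18]
  4 → cabin 6  [load 14/18]
8 cabins opened.

8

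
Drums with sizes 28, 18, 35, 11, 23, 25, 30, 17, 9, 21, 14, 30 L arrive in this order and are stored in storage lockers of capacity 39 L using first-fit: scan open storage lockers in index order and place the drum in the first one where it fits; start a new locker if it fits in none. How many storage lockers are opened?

  28 → locker 1 (new)  [load 28/39]
  18 → locker 2 (new)  [load 18/39]
  35 → locker 3 (new)  [load 35/39]
  11 → locker 1  [load 39/39]
  23 → locker 4 (new)  [load 23/39]
  25 → locker 5 (new)  [load 25/39]
  30 → locker 6 (new)  [load 30/39]
  17 → locker 2  [load 35/39]
  9 → locker 4  [load 32/39]
  21 → locker 7 (new)  [load 21/39]
  14 → locker 5  [load 39/39]
  30 → locker 8 (new)  [load 30/39]
8 storage lockers opened.

8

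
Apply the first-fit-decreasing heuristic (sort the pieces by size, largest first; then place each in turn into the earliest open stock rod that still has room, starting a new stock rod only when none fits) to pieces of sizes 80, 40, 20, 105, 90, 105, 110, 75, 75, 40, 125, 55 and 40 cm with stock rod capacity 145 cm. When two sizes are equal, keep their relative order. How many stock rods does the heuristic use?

8

Sorted descending: 125, 110, 105, 105, 90, 80, 75, 75, 55, 40, 40, 40, 20.
  125 → stock rod 1 (new)  [load 125/145]
  110 → stock rod 2 (new)  [load 110/145]
  105 → stock rod 3 (new)  [load 105/145]
  105 → stock rod 4 (new)  [load 105/145]
  90 → stock rod 5 (new)  [load 90/145]
  80 → stock rod 6 (new)  [load 80/145]
  75 → stock rod 7 (new)  [load 75/145]
  75 → stock rod 8 (new)  [load 75/145]
  55 → stock rod 5  [load 145/145]
  40 → stock rod 3  [load 145/145]
  40 → stock rod 4  [load 145/145]
  40 → stock rod 6  [load 120/145]
  20 → stock rod 1  [load 145/145]
8 stock rods opened.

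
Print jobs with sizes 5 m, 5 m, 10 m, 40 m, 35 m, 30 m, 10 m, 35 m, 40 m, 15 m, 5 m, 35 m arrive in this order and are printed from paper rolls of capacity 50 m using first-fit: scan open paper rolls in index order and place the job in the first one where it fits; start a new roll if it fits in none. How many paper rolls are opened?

6

  5 → roll 1 (new)  [load 5/50]
  5 → roll 1  [load 10/50]
  10 → roll 1  [load 20/50]
  40 → roll 2 (new)  [load 40/50]
  35 → roll 3 (new)  [load 35/50]
  30 → roll 1  [load 50/50]
  10 → roll 2  [load 50/50]
  35 → roll 4 (new)  [load 35/50]
  40 → roll 5 (new)  [load 40/50]
  15 → roll 3  [load 50/50]
  5 → roll 4  [load 40/50]
  35 → roll 6 (new)  [load 35/50]
6 paper rolls opened.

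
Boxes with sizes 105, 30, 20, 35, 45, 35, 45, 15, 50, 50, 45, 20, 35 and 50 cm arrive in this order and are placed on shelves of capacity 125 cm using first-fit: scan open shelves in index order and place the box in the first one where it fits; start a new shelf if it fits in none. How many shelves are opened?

  105 → shelf 1 (new)  [load 105/125]
  30 → shelf 2 (new)  [load 30/125]
  20 → shelf 1  [load 125/125]
  35 → shelf 2  [load 65/125]
  45 → shelf 2  [load 110/125]
  35 → shelf 3 (new)  [load 35/125]
  45 → shelf 3  [load 80/125]
  15 → shelf 2  [load 125/125]
  50 → shelf 4 (new)  [load 50/125]
  50 → shelf 4  [load 100/125]
  45 → shelf 3  [load 125/125]
  20 → shelf 4  [load 120/125]
  35 → shelf 5 (new)  [load 35/125]
  50 → shelf 5  [load 85/125]
5 shelves opened.

5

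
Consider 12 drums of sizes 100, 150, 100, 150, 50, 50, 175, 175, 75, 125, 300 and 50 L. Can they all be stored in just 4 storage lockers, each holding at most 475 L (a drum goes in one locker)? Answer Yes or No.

A valid assignment using 4 storage lockers:
  locker 1: 300 + 175 = 475
  locker 2: 175 + 150 + 150 = 475
  locker 3: 125 + 100 + 100 + 75 + 50 = 450
  locker 4: 50 + 50 = 100
Every load is within 475 L, so 4 storage lockers suffice.

Yes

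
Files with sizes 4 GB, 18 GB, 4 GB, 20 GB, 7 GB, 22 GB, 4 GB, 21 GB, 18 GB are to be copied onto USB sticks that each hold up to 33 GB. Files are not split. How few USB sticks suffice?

Total = 22 + 21 + 20 + 18 + 18 + 7 + 4 + 4 + 4 = 118 GB.
Lower bound: ⌈118/33⌉ = 4 USB sticks.
Also, 5 files each exceed 33/2 GB, and no two of those can share a USB stick, so at least 5 USB sticks are needed.
A packing using 5 USB sticks:
  USB stick 1: 22 + 7 + 4 = 33
  USB stick 2: 21 + 4 + 4 = 29
  USB stick 3: 20 = 20
  USB stick 4: 18 = 18
  USB stick 5: 18 = 18
This matches the lower bound, so 5 is optimal.

5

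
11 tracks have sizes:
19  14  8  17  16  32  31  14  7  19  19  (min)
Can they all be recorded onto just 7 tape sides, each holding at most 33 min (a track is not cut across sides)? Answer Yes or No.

Yes

A valid assignment using 7 tape sides:
  side 1: 32 = 32
  side 2: 31 = 31
  side 3: 19 + 14 = 33
  side 4: 19 + 14 = 33
  side 5: 19 + 8 = 27
  side 6: 17 + 16 = 33
  side 7: 7 = 7
Every load is within 33 min, so 7 tape sides suffice.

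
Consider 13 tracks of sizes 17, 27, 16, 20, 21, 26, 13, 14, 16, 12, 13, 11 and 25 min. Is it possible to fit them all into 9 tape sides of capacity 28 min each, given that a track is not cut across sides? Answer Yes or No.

No

Total = 231 min; ⌈231/28⌉ = 9.
The bound of 9 does not rule out 9, but exhaustive search shows no assignment into 9 tape sides of capacity 28 min exists — the minimum is 10.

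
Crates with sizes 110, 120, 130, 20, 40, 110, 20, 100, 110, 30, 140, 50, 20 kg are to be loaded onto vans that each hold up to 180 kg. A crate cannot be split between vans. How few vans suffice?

Total = 140 + 130 + 120 + 110 + 110 + 110 + 100 + 50 + 40 + 30 + 20 + 20 + 20 = 1000 kg.
Lower bound: ⌈1000/180⌉ = 6 vans.
Also, 7 crates each exceed 90 kg, and no two of those can share a van, so at least 7 vans are needed.
A packing using 7 vans:
  van 1: 140 + 40 = 180
  van 2: 130 + 50 = 180
  van 3: 120 + 30 + 20 = 170
  van 4: 110 + 20 + 20 = 150
  van 5: 110 = 110
  van 6: 110 = 110
  van 7: 100 = 100
This matches the lower bound, so 7 is optimal.

7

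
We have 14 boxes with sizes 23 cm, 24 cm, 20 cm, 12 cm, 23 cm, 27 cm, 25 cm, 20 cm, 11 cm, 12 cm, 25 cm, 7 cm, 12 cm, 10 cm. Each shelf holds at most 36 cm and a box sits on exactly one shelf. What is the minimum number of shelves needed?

Total = 27 + 25 + 25 + 24 + 23 + 23 + 20 + 20 + 12 + 12 + 12 + 11 + 10 + 7 = 251 cm.
Lower bound: ⌈251/36⌉ = 7 shelves.
Also, 8 boxes each exceed 18 cm, and no two of those can share a shelf, so at least 8 shelves are needed.
A packing using 8 shelves:
  shelf 1: 27 + 7 = 34
  shelf 2: 25 + 11 = 36
  shelf 3: 25 + 10 = 35
  shelf 4: 24 + 12 = 36
  shelf 5: 23 + 12 = 35
  shelf 6: 23 + 12 = 35
  shelf 7: 20 = 20
  shelf 8: 20 = 20
This matches the lower bound, so 8 is optimal.

8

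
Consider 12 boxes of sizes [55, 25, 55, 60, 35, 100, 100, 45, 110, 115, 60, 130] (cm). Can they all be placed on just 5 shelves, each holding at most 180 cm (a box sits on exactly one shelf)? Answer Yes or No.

Total = 890 cm; ⌈890/180⌉ = 5.
The bound of 5 does not rule out 5, but exhaustive search shows no assignment into 5 shelves of capacity 180 cm exists — the minimum is 6.

No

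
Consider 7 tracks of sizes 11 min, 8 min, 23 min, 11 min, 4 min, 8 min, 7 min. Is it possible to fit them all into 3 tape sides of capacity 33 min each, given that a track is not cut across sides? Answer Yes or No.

Yes

A valid assignment using 3 tape sides:
  side 1: 23 + 8 = 31
  side 2: 11 + 11 + 8 = 30
  side 3: 7 + 4 = 11
Every load is within 33 min, so 3 tape sides suffice.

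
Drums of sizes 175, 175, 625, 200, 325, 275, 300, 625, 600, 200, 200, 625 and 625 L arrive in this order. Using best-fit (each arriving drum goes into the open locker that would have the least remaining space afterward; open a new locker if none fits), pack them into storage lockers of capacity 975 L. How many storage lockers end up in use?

  175 → locker 1 (new)  [load 175/975]
  175 → locker 1  [load 350/975]
  625 → locker 1  [load 975/975]
  200 → locker 2 (new)  [load 200/975]
  325 → locker 2  [load 525/975]
  275 → locker 2  [load 800/975]
  300 → locker 3 (new)  [load 300/975]
  625 → locker 3  [load 925/975]
  600 → locker 4 (new)  [load 600/975]
  200 → locker 4  [load 800/975]
  200 → locker 5 (new)  [load 200/975]
  625 → locker 5  [load 825/975]
  625 → locker 6 (new)  [load 625/975]
6 storage lockers opened.

6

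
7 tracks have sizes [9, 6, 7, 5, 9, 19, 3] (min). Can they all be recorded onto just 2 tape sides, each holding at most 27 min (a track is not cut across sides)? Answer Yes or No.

Total = 58 min; ⌈58/27⌉ = 3.
At least 3 tape sides are required, but only 2 are allowed.

No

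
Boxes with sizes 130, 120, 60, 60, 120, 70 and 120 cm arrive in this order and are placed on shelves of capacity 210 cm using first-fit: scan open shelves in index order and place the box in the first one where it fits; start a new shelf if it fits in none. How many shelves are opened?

  130 → shelf 1 (new)  [load 130/210]
  120 → shelf 2 (new)  [load 120/210]
  60 → shelf 1  [load 190/210]
  60 → shelf 2  [load 180/210]
  120 → shelf 3 (new)  [load 120/210]
  70 → shelf 3  [load 190/210]
  120 → shelf 4 (new)  [load 120/210]
4 shelves opened.

4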